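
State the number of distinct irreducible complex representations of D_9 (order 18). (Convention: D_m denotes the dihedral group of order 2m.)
6

Why: The number of irreducible complex representations of a finite group equals its number of conjugacy classes. D_9 has 6 conjugacy classes ((n+3)/2 for n odd), so D_9 (order 18) has exactly 6 irreducible complex representations.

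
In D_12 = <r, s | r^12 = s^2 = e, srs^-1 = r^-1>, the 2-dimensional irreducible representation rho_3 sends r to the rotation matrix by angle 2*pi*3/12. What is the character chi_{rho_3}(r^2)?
chi_{rho_3}(r^2) = 2*cos(2*pi*3*2/12) = -2

Explanation: rho_3(r^2) is rotation by angle 2*pi*3*2/12, whose trace is 2*cos(2*pi*3*2/12) = -2.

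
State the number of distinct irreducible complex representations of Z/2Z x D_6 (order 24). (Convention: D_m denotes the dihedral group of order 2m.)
12

Derivation: The number of irreducible complex representations of a finite group equals its number of conjugacy classes. For a direct product, #classes(G x H) = #classes(G) * #classes(H). Z/2Z has 2 classes (abelian), D_6 has 6 classes, so 2 * 6 = 12, so Z/2Z x D_6 (order 24) has exactly 12 irreducible complex representations.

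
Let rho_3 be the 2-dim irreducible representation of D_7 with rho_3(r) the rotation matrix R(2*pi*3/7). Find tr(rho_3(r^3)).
chi_{rho_3}(r^3) = 2*cos(2*pi*3*3/7) = -2*cos(3*pi/7)

rho_3(r^3) is rotation by angle 2*pi*3*3/7, whose trace is 2*cos(2*pi*3*3/7) = -2*cos(3*pi/7).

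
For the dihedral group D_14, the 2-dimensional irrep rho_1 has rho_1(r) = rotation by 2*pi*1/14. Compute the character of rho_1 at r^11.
chi_{rho_1}(r^11) = 2*cos(2*pi*1*11/14) = 2*cos(3*pi/7)

Explanation: rho_1(r^11) is rotation by angle 2*pi*1*11/14, whose trace is 2*cos(2*pi*1*11/14) = 2*cos(3*pi/7).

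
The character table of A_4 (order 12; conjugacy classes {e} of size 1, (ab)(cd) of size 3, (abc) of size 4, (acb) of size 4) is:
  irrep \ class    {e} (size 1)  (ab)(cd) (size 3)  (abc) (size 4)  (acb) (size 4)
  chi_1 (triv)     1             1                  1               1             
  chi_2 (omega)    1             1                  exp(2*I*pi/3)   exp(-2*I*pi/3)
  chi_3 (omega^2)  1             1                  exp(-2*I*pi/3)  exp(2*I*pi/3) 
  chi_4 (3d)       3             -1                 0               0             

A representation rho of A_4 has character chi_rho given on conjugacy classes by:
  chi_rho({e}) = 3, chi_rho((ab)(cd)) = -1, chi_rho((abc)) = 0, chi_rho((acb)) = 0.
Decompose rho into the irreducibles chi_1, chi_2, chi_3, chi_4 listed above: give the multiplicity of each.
Multiplicities: chi_1: 0, chi_2: 0, chi_3: 0, chi_4: 1.

Use <chi_rho, chi> = (1/|G|) sum_C |C| * chi_rho(C) * conj(chi(C)) with |G| = 12 for each irreducible chi in the table:
  <chi_rho, chi_1> = (1/12)[1*(3)*conj(1) + 3*(-1)*conj(1) + 4*(0)*conj(1) + 4*(0)*conj(1)]
      = (1/12)[(3) + (-3) + (0) + (0)] = 0/12 = 0
  <chi_rho, chi_2> = (1/12)[1*(3)*conj(1) + 3*(-1)*conj(1) + 4*(0)*conj(exp(2*I*pi/3)) + 4*(0)*conj(exp(-2*I*pi/3))]
      = (1/12)[(3) + (-3) + (0) + (0)] = 0/12 = 0
  <chi_rho, chi_3> = (1/12)[1*(3)*conj(1) + 3*(-1)*conj(1) + 4*(0)*conj(exp(-2*I*pi/3)) + 4*(0)*conj(exp(2*I*pi/3))]
      = (1/12)[(3) + (-3) + (0) + (0)] = 0/12 = 0
  <chi_rho, chi_4> = (1/12)[1*(3)*conj(3) + 3*(-1)*conj(-1) + 4*(0)*conj(0) + 4*(0)*conj(0)]
      = (1/12)[(9) + (3) + (0) + (0)] = 12/12 = 1
(Exp terms are combined using exp(i*s)*conj(exp(i*t)) = exp(i*(s-t)), and sums of them are collapsed using the identity that for every m > 1 the m distinct m-th roots of unity sum to 0, e.g. 1 + exp(2*I*pi/3) + exp(-2*I*pi/3) = 0.)
Dimension check: dim(rho) = sum (mult * dim) = 0*1 + 0*1 + 0*1 + 1*3 = 3 = chi_rho(e) = 3.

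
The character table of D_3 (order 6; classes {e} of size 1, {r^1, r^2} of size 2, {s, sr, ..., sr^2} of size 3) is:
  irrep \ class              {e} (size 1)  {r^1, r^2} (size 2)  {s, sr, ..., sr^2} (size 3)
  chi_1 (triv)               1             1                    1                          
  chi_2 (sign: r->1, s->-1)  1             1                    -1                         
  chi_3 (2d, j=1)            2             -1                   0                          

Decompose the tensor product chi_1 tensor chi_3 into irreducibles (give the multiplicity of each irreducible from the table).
chi_1 tensor chi_3 = chi_3 (all other irreducibles have multiplicity 0).

Justification: The character of a tensor product is the pointwise product (chi_1 * chi_3)(C) = chi_1(C) * chi_3(C):
  {e}: (1)*(2), {r^1, r^2}: (1)*(-1), {s, sr, ..., sr^2}: (1)*(0)
so (chi_1 * chi_3) takes values
  {e} -> 2, {r^1, r^2} -> -1, {s, sr, ..., sr^2} -> 0.
Now take the inner product of this character with each irreducible chi from the table, <chi_1*chi_3, chi> = (1/6) sum_C |C| (chi_1*chi_3)(C) conj(chi(C)):
  <chi_1*chi_3, chi_1> = (1/6)[1*(2)*conj(1) + 2*(-1)*conj(1) + 3*(0)*conj(1)]
      = (1/6)[(2) + (-2) + (0)] = 0/6 = 0
  <chi_1*chi_3, chi_2> = (1/6)[1*(2)*conj(1) + 2*(-1)*conj(1) + 3*(0)*conj(-1)]
      = (1/6)[(2) + (-2) + (0)] = 0/6 = 0
  <chi_1*chi_3, chi_3> = (1/6)[1*(2)*conj(2) + 2*(-1)*conj(-1) + 3*(0)*conj(0)]
      = (1/6)[(4) + (2) + (0)] = 6/6 = 1
Hence the multiplicities are chi_3: 1. Dimension check: dim(chi_1)*dim(chi_3) = 1*2 = 2 and sum (mult * dim) = 1*2 = 2.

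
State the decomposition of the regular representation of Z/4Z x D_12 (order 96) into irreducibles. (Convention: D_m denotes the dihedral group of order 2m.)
Each irreducible V_i of dimension d_i appears with multiplicity d_i, i.e. rho_reg = (direct sum over all irreducibles V_i) d_i V_i. The irreducible dimensions for Z/4Z x D_12 are 1, 1, 1, 1, 1, 1, 1, 1, 1, 1, 1, 1, 1, 1, 1, 1, 2, 2, 2, 2, 2, 2, 2, 2, 2, 2, 2, 2, 2, 2, 2, 2, 2, 2, 2, 2: 16 irreducibles of dimension 1, each with multiplicity 1; 20 irreducibles of dimension 2, each with multiplicity 2. Total dimension 16*1*1 + 20*2*2 = 96 = |G|.

Working: General theorem: in the regular representation of a finite group G, each irreducible appears with multiplicity equal to its dimension. Check: dim(rho_reg) = sum d_i^2 = 1 + 1 + 1 + 1 + 1 + 1 + 1 + 1 + 1 + 1 + 1 + 1 + 1 + 1 + 1 + 1 + 4 + 4 + 4 + 4 + 4 + 4 + 4 + 4 + 4 + 4 + 4 + 4 + 4 + 4 + 4 + 4 + 4 + 4 + 4 + 4 = 96 = |G|.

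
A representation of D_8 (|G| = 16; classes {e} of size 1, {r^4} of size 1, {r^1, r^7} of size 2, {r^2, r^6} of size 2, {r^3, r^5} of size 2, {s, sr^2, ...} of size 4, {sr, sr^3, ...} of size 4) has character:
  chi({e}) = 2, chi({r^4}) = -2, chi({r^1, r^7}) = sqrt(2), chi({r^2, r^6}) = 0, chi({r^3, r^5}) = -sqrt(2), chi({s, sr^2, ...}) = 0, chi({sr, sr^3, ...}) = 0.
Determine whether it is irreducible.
Irreducible: <chi, chi> = 1.

Why: <chi, chi> = (1/|G|) sum_C |C| * |chi(C)|^2 = (1/16)[1*|2|^2 + 1*|-2|^2 + 2*|sqrt(2)|^2 + 2*|0|^2 + 2*|-sqrt(2)|^2 + 4*|0|^2 + 4*|0|^2]
  = (1/16)[(4) + (4) + (4) + (0) + (4) + (0) + (0)] = 16/16 = 1.
A character is irreducible iff <chi, chi> = 1, so this representation is irreducible.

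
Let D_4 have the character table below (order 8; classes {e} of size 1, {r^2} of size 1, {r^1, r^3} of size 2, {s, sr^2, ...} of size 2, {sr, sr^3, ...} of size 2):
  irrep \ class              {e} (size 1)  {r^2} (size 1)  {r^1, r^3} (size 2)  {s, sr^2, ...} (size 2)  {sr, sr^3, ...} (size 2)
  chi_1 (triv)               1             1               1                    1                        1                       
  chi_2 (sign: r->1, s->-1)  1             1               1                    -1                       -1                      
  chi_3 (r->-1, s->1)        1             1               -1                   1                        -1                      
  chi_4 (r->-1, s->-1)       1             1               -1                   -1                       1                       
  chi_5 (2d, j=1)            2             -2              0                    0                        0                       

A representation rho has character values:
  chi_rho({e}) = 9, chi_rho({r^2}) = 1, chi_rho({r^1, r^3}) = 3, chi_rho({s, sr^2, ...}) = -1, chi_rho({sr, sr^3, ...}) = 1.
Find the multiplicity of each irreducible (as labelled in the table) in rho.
Multiplicities: chi_1: 2, chi_2: 2, chi_3: 0, chi_4: 1, chi_5: 2.

Derivation: Use <chi_rho, chi> = (1/|G|) sum_C |C| * chi_rho(C) * conj(chi(C)) with |G| = 8 for each irreducible chi in the table:
  <chi_rho, chi_1> = (1/8)[1*(9)*conj(1) + 1*(1)*conj(1) + 2*(3)*conj(1) + 2*(-1)*conj(1) + 2*(1)*conj(1)]
      = (1/8)[(9) + (1) + (6) + (-2) + (2)] = 16/8 = 2
  <chi_rho, chi_2> = (1/8)[1*(9)*conj(1) + 1*(1)*conj(1) + 2*(3)*conj(1) + 2*(-1)*conj(-1) + 2*(1)*conj(-1)]
      = (1/8)[(9) + (1) + (6) + (2) + (-2)] = 16/8 = 2
  <chi_rho, chi_3> = (1/8)[1*(9)*conj(1) + 1*(1)*conj(1) + 2*(3)*conj(-1) + 2*(-1)*conj(1) + 2*(1)*conj(-1)]
      = (1/8)[(9) + (1) + (-6) + (-2) + (-2)] = 0/8 = 0
  <chi_rho, chi_4> = (1/8)[1*(9)*conj(1) + 1*(1)*conj(1) + 2*(3)*conj(-1) + 2*(-1)*conj(-1) + 2*(1)*conj(1)]
      = (1/8)[(9) + (1) + (-6) + (2) + (2)] = 8/8 = 1
  <chi_rho, chi_5> = (1/8)[1*(9)*conj(2) + 1*(1)*conj(-2) + 2*(3)*conj(0) + 2*(-1)*conj(0) + 2*(1)*conj(0)]
      = (1/8)[(18) + (-2) + (0) + (0) + (0)] = 16/8 = 2
Dimension check: dim(rho) = sum (mult * dim) = 2*1 + 2*1 + 0*1 + 1*1 + 2*2 = 9 = chi_rho(e) = 9.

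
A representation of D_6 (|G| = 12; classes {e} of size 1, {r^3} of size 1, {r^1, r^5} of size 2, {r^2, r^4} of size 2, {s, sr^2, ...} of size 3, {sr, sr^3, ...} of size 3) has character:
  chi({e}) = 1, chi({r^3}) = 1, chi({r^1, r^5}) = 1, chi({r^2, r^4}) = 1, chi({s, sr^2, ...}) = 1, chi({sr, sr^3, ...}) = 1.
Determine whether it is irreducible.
Irreducible: <chi, chi> = 1.

Explanation: <chi, chi> = (1/|G|) sum_C |C| * |chi(C)|^2 = (1/12)[1*|1|^2 + 1*|1|^2 + 2*|1|^2 + 2*|1|^2 + 3*|1|^2 + 3*|1|^2]
  = (1/12)[(1) + (1) + (2) + (2) + (3) + (3)] = 12/12 = 1.
A character is irreducible iff <chi, chi> = 1, so this representation is irreducible.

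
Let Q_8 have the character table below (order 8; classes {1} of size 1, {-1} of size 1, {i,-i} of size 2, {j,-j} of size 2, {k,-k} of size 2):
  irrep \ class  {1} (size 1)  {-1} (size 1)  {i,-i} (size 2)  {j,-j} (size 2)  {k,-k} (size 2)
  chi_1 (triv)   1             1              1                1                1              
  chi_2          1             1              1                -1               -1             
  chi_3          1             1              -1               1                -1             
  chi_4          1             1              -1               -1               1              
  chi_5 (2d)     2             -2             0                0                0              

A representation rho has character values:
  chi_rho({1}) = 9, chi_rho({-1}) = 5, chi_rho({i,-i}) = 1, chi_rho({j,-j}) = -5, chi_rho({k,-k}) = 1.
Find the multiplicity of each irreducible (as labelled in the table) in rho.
Multiplicities: chi_1: 1, chi_2: 3, chi_3: 0, chi_4: 3, chi_5: 1.

Reasoning: Use <chi_rho, chi> = (1/|G|) sum_C |C| * chi_rho(C) * conj(chi(C)) with |G| = 8 for each irreducible chi in the table:
  <chi_rho, chi_1> = (1/8)[1*(9)*conj(1) + 1*(5)*conj(1) + 2*(1)*conj(1) + 2*(-5)*conj(1) + 2*(1)*conj(1)]
      = (1/8)[(9) + (5) + (2) + (-10) + (2)] = 8/8 = 1
  <chi_rho, chi_2> = (1/8)[1*(9)*conj(1) + 1*(5)*conj(1) + 2*(1)*conj(1) + 2*(-5)*conj(-1) + 2*(1)*conj(-1)]
      = (1/8)[(9) + (5) + (2) + (10) + (-2)] = 24/8 = 3
  <chi_rho, chi_3> = (1/8)[1*(9)*conj(1) + 1*(5)*conj(1) + 2*(1)*conj(-1) + 2*(-5)*conj(1) + 2*(1)*conj(-1)]
      = (1/8)[(9) + (5) + (-2) + (-10) + (-2)] = 0/8 = 0
  <chi_rho, chi_4> = (1/8)[1*(9)*conj(1) + 1*(5)*conj(1) + 2*(1)*conj(-1) + 2*(-5)*conj(-1) + 2*(1)*conj(1)]
      = (1/8)[(9) + (5) + (-2) + (10) + (2)] = 24/8 = 3
  <chi_rho, chi_5> = (1/8)[1*(9)*conj(2) + 1*(5)*conj(-2) + 2*(1)*conj(0) + 2*(-5)*conj(0) + 2*(1)*conj(0)]
      = (1/8)[(18) + (-10) + (0) + (0) + (0)] = 8/8 = 1
Dimension check: dim(rho) = sum (mult * dim) = 1*1 + 3*1 + 0*1 + 3*1 + 1*2 = 9 = chi_rho(e) = 9.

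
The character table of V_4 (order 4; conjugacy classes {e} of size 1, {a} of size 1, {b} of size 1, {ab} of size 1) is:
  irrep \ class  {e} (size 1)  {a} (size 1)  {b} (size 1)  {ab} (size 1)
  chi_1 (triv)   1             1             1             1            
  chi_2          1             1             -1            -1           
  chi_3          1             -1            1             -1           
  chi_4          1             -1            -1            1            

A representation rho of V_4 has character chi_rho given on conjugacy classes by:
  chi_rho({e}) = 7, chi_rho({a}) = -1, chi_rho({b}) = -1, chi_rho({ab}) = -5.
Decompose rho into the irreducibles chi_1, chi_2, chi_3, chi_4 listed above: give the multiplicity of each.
Multiplicities: chi_1: 0, chi_2: 3, chi_3: 3, chi_4: 1.

Details: Use <chi_rho, chi> = (1/|G|) sum_C |C| * chi_rho(C) * conj(chi(C)) with |G| = 4 for each irreducible chi in the table:
  <chi_rho, chi_1> = (1/4)[1*(7)*conj(1) + 1*(-1)*conj(1) + 1*(-1)*conj(1) + 1*(-5)*conj(1)]
      = (1/4)[(7) + (-1) + (-1) + (-5)] = 0/4 = 0
  <chi_rho, chi_2> = (1/4)[1*(7)*conj(1) + 1*(-1)*conj(1) + 1*(-1)*conj(-1) + 1*(-5)*conj(-1)]
      = (1/4)[(7) + (-1) + (1) + (5)] = 12/4 = 3
  <chi_rho, chi_3> = (1/4)[1*(7)*conj(1) + 1*(-1)*conj(-1) + 1*(-1)*conj(1) + 1*(-5)*conj(-1)]
      = (1/4)[(7) + (1) + (-1) + (5)] = 12/4 = 3
  <chi_rho, chi_4> = (1/4)[1*(7)*conj(1) + 1*(-1)*conj(-1) + 1*(-1)*conj(-1) + 1*(-5)*conj(1)]
      = (1/4)[(7) + (1) + (1) + (-5)] = 4/4 = 1
Dimension check: dim(rho) = sum (mult * dim) = 0*1 + 3*1 + 3*1 + 1*1 = 7 = chi_rho(e) = 7.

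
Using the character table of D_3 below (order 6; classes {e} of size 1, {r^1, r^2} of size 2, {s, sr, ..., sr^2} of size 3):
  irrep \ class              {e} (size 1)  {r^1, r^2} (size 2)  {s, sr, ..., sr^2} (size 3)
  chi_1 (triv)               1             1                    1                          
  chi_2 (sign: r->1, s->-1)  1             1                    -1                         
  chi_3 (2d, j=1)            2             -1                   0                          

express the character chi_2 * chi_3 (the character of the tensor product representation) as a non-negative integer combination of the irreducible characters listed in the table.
chi_2 tensor chi_3 = chi_3 (all other irreducibles have multiplicity 0).

Argument: The character of a tensor product is the pointwise product (chi_2 * chi_3)(C) = chi_2(C) * chi_3(C):
  {e}: (1)*(2), {r^1, r^2}: (1)*(-1), {s, sr, ..., sr^2}: (-1)*(0)
so (chi_2 * chi_3) takes values
  {e} -> 2, {r^1, r^2} -> -1, {s, sr, ..., sr^2} -> 0.
Now take the inner product of this character with each irreducible chi from the table, <chi_2*chi_3, chi> = (1/6) sum_C |C| (chi_2*chi_3)(C) conj(chi(C)):
  <chi_2*chi_3, chi_1> = (1/6)[1*(2)*conj(1) + 2*(-1)*conj(1) + 3*(0)*conj(1)]
      = (1/6)[(2) + (-2) + (0)] = 0/6 = 0
  <chi_2*chi_3, chi_2> = (1/6)[1*(2)*conj(1) + 2*(-1)*conj(1) + 3*(0)*conj(-1)]
      = (1/6)[(2) + (-2) + (0)] = 0/6 = 0
  <chi_2*chi_3, chi_3> = (1/6)[1*(2)*conj(2) + 2*(-1)*conj(-1) + 3*(0)*conj(0)]
      = (1/6)[(4) + (2) + (0)] = 6/6 = 1
Hence the multiplicities are chi_3: 1. Dimension check: dim(chi_2)*dim(chi_3) = 1*2 = 2 and sum (mult * dim) = 1*2 = 2.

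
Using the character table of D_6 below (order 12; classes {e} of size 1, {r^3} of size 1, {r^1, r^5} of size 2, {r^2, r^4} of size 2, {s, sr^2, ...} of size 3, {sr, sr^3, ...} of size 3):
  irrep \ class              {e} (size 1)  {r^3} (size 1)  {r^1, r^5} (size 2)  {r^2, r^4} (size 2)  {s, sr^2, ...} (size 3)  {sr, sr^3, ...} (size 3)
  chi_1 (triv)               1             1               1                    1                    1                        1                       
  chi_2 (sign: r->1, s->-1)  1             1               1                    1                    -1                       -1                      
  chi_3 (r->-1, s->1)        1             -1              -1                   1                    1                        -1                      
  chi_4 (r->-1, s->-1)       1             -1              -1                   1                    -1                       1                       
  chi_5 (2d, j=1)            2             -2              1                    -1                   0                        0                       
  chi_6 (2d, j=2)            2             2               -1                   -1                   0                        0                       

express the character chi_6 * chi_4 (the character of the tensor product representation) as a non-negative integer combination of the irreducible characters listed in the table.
chi_6 tensor chi_4 = chi_5 (all other irreducibles have multiplicity 0).

Solution. The character of a tensor product is the pointwise product (chi_6 * chi_4)(C) = chi_6(C) * chi_4(C):
  {e}: (2)*(1), {r^3}: (2)*(-1), {r^1, r^5}: (-1)*(-1), {r^2, r^4}: (-1)*(1), {s, sr^2, ...}: (0)*(-1), {sr, sr^3, ...}: (0)*(1)
so (chi_6 * chi_4) takes values
  {e} -> 2, {r^3} -> -2, {r^1, r^5} -> 1, {r^2, r^4} -> -1, {s, sr^2, ...} -> 0, {sr, sr^3, ...} -> 0.
Now take the inner product of this character with each irreducible chi from the table, <chi_6*chi_4, chi> = (1/12) sum_C |C| (chi_6*chi_4)(C) conj(chi(C)):
  <chi_6*chi_4, chi_1> = (1/12)[1*(2)*conj(1) + 1*(-2)*conj(1) + 2*(1)*conj(1) + 2*(-1)*conj(1) + 3*(0)*conj(1) + 3*(0)*conj(1)]
      = (1/12)[(2) + (-2) + (2) + (-2) + (0) + (0)] = 0/12 = 0
  <chi_6*chi_4, chi_2> = (1/12)[1*(2)*conj(1) + 1*(-2)*conj(1) + 2*(1)*conj(1) + 2*(-1)*conj(1) + 3*(0)*conj(-1) + 3*(0)*conj(-1)]
      = (1/12)[(2) + (-2) + (2) + (-2) + (0) + (0)] = 0/12 = 0
  <chi_6*chi_4, chi_3> = (1/12)[1*(2)*conj(1) + 1*(-2)*conj(-1) + 2*(1)*conj(-1) + 2*(-1)*conj(1) + 3*(0)*conj(1) + 3*(0)*conj(-1)]
      = (1/12)[(2) + (2) + (-2) + (-2) + (0) + (0)] = 0/12 = 0
  <chi_6*chi_4, chi_4> = (1/12)[1*(2)*conj(1) + 1*(-2)*conj(-1) + 2*(1)*conj(-1) + 2*(-1)*conj(1) + 3*(0)*conj(-1) + 3*(0)*conj(1)]
      = (1/12)[(2) + (2) + (-2) + (-2) + (0) + (0)] = 0/12 = 0
  <chi_6*chi_4, chi_5> = (1/12)[1*(2)*conj(2) + 1*(-2)*conj(-2) + 2*(1)*conj(1) + 2*(-1)*conj(-1) + 3*(0)*conj(0) + 3*(0)*conj(0)]
      = (1/12)[(4) + (4) + (2) + (2) + (0) + (0)] = 12/12 = 1
  <chi_6*chi_4, chi_6> = (1/12)[1*(2)*conj(2) + 1*(-2)*conj(2) + 2*(1)*conj(-1) + 2*(-1)*conj(-1) + 3*(0)*conj(0) + 3*(0)*conj(0)]
      = (1/12)[(4) + (-4) + (-2) + (2) + (0) + (0)] = 0/12 = 0
Hence the multiplicities are chi_5: 1. Dimension check: dim(chi_6)*dim(chi_4) = 2*1 = 2 and sum (mult * dim) = 1*2 = 2.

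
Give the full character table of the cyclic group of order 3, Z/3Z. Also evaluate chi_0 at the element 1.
Character table of Z/3Z (irreps indexed chi_0,...,chi_2 with chi_k(m) = zeta_3^(k*m), zeta_3 = exp(2*pi*i/3)):
  irrep \ class  {0} (size 1)  {1} (size 1)    {2} (size 1)  
  chi_0          1             1               1             
  chi_1          1             exp(2*I*pi/3)   exp(-2*I*pi/3)
  chi_2          1             exp(-2*I*pi/3)  exp(2*I*pi/3) 

Spot check: chi_0(1) = zeta_3^(0*1) = zeta_3^0 = 1.

Reasoning: Z/3Z is abelian, so all 3 irreducible complex representations are 1-dimensional. They are given by chi_k(m) = zeta_3^(k*m) for k = 0,...,2. Row orthogonality: sum_m chi_k(m) conj(chi_l(m)) = 3 * [k = l].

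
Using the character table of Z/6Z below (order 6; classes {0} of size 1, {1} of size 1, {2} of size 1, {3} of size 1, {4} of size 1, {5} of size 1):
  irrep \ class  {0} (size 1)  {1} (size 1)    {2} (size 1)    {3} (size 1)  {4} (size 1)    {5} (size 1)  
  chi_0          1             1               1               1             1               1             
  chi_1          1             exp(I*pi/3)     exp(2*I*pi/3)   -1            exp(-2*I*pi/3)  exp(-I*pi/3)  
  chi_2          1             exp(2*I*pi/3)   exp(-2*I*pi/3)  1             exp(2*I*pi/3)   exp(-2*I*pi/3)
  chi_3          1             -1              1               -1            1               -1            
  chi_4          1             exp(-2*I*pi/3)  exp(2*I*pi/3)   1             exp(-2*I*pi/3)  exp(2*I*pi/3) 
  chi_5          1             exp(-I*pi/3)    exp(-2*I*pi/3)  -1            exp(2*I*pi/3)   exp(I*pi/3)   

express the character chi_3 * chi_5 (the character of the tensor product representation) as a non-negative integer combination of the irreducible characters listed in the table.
chi_3 tensor chi_5 = chi_2 (all other irreducibles have multiplicity 0).

Explanation: The character of a tensor product is the pointwise product (chi_3 * chi_5)(C) = chi_3(C) * chi_5(C):
  {0}: (1)*(1), {1}: (-1)*(exp(-I*pi/3)), {2}: (1)*(exp(-2*I*pi/3)), {3}: (-1)*(-1), {4}: (1)*(exp(2*I*pi/3)), {5}: (-1)*(exp(I*pi/3))
so (chi_3 * chi_5) takes values
  {0} -> 1, {1} -> -exp(-I*pi/3), {2} -> exp(-2*I*pi/3), {3} -> 1, {4} -> exp(2*I*pi/3), {5} -> -exp(I*pi/3).
Now take the inner product of this character with each irreducible chi from the table, <chi_3*chi_5, chi> = (1/6) sum_C |C| (chi_3*chi_5)(C) conj(chi(C)):
  <chi_3*chi_5, chi_0> = (1/6)[1*(1)*conj(1) + 1*(-exp(-I*pi/3))*conj(1) + 1*(exp(-2*I*pi/3))*conj(1) + 1*(1)*conj(1) + 1*(exp(2*I*pi/3))*conj(1) + 1*(-exp(I*pi/3))*conj(1)]
      = (1/6)[(1) + (-exp(-I*pi/3)) + (exp(-2*I*pi/3)) + (1) + (exp(2*I*pi/3)) + (-exp(I*pi/3))] = 0/6 = 0
  <chi_3*chi_5, chi_1> = (1/6)[1*(1)*conj(1) + 1*(-exp(-I*pi/3))*conj(exp(I*pi/3)) + 1*(exp(-2*I*pi/3))*conj(exp(2*I*pi/3)) + 1*(1)*conj(-1) + 1*(exp(2*I*pi/3))*conj(exp(-2*I*pi/3)) + 1*(-exp(I*pi/3))*conj(exp(-I*pi/3))]
      = (1/6)[(1) + (-exp(-2*I*pi/3)) + (exp(2*I*pi/3)) + (-1) + (exp(-2*I*pi/3)) + (-exp(2*I*pi/3))] = 0/6 = 0
  <chi_3*chi_5, chi_2> = (1/6)[1*(1)*conj(1) + 1*(-exp(-I*pi/3))*conj(exp(2*I*pi/3)) + 1*(exp(-2*I*pi/3))*conj(exp(-2*I*pi/3)) + 1*(1)*conj(1) + 1*(exp(2*I*pi/3))*conj(exp(2*I*pi/3)) + 1*(-exp(I*pi/3))*conj(exp(-2*I*pi/3))]
      = (1/6)[(1) + (1) + (1) + (1) + (1) + (1)] = 6/6 = 1
  <chi_3*chi_5, chi_3> = (1/6)[1*(1)*conj(1) + 1*(-exp(-I*pi/3))*conj(-1) + 1*(exp(-2*I*pi/3))*conj(1) + 1*(1)*conj(-1) + 1*(exp(2*I*pi/3))*conj(1) + 1*(-exp(I*pi/3))*conj(-1)]
      = (1/6)[(1) + (exp(-I*pi/3)) + (exp(-2*I*pi/3)) + (-1) + (exp(2*I*pi/3)) + (exp(I*pi/3))] = 0/6 = 0
  <chi_3*chi_5, chi_4> = (1/6)[1*(1)*conj(1) + 1*(-exp(-I*pi/3))*conj(exp(-2*I*pi/3)) + 1*(exp(-2*I*pi/3))*conj(exp(2*I*pi/3)) + 1*(1)*conj(1) + 1*(exp(2*I*pi/3))*conj(exp(-2*I*pi/3)) + 1*(-exp(I*pi/3))*conj(exp(2*I*pi/3))]
      = (1/6)[(1) + (-exp(I*pi/3)) + (exp(2*I*pi/3)) + (1) + (exp(-2*I*pi/3)) + (-exp(-I*pi/3))] = 0/6 = 0
  <chi_3*chi_5, chi_5> = (1/6)[1*(1)*conj(1) + 1*(-exp(-I*pi/3))*conj(exp(-I*pi/3)) + 1*(exp(-2*I*pi/3))*conj(exp(-2*I*pi/3)) + 1*(1)*conj(-1) + 1*(exp(2*I*pi/3))*conj(exp(2*I*pi/3)) + 1*(-exp(I*pi/3))*conj(exp(I*pi/3))]
      = (1/6)[(1) + (-1) + (1) + (-1) + (1) + (-1)] = 0/6 = 0
(Exp terms are combined using exp(i*s)*conj(exp(i*t)) = exp(i*(s-t)), and sums of them are collapsed using the identity that for every m > 1 the m distinct m-th roots of unity sum to 0, e.g. 1 + exp(2*I*pi/3) + exp(-2*I*pi/3) = 0.)
Hence the multiplicities are chi_2: 1. Dimension check: dim(chi_3)*dim(chi_5) = 1*1 = 1 and sum (mult * dim) = 1*1 = 1.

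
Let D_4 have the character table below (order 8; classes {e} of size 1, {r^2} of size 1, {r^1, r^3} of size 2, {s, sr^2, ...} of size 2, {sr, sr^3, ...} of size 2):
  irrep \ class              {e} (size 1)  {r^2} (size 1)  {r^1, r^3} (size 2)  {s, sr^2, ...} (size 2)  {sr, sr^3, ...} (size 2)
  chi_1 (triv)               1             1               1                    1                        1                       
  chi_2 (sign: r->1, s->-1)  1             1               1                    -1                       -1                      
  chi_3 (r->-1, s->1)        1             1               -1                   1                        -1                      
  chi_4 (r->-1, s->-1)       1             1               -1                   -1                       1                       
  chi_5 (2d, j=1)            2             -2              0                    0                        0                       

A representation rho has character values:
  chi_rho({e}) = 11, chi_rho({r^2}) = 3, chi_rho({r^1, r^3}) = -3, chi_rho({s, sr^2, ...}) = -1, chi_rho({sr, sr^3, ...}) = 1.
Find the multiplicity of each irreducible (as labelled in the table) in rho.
Multiplicities: chi_1: 1, chi_2: 1, chi_3: 2, chi_4: 3, chi_5: 2.

Proof sketch: Use <chi_rho, chi> = (1/|G|) sum_C |C| * chi_rho(C) * conj(chi(C)) with |G| = 8 for each irreducible chi in the table:
  <chi_rho, chi_1> = (1/8)[1*(11)*conj(1) + 1*(3)*conj(1) + 2*(-3)*conj(1) + 2*(-1)*conj(1) + 2*(1)*conj(1)]
      = (1/8)[(11) + (3) + (-6) + (-2) + (2)] = 8/8 = 1
  <chi_rho, chi_2> = (1/8)[1*(11)*conj(1) + 1*(3)*conj(1) + 2*(-3)*conj(1) + 2*(-1)*conj(-1) + 2*(1)*conj(-1)]
      = (1/8)[(11) + (3) + (-6) + (2) + (-2)] = 8/8 = 1
  <chi_rho, chi_3> = (1/8)[1*(11)*conj(1) + 1*(3)*conj(1) + 2*(-3)*conj(-1) + 2*(-1)*conj(1) + 2*(1)*conj(-1)]
      = (1/8)[(11) + (3) + (6) + (-2) + (-2)] = 16/8 = 2
  <chi_rho, chi_4> = (1/8)[1*(11)*conj(1) + 1*(3)*conj(1) + 2*(-3)*conj(-1) + 2*(-1)*conj(-1) + 2*(1)*conj(1)]
      = (1/8)[(11) + (3) + (6) + (2) + (2)] = 24/8 = 3
  <chi_rho, chi_5> = (1/8)[1*(11)*conj(2) + 1*(3)*conj(-2) + 2*(-3)*conj(0) + 2*(-1)*conj(0) + 2*(1)*conj(0)]
      = (1/8)[(22) + (-6) + (0) + (0) + (0)] = 16/8 = 2
Dimension check: dim(rho) = sum (mult * dim) = 1*1 + 1*1 + 2*1 + 3*1 + 2*2 = 11 = chi_rho(e) = 11.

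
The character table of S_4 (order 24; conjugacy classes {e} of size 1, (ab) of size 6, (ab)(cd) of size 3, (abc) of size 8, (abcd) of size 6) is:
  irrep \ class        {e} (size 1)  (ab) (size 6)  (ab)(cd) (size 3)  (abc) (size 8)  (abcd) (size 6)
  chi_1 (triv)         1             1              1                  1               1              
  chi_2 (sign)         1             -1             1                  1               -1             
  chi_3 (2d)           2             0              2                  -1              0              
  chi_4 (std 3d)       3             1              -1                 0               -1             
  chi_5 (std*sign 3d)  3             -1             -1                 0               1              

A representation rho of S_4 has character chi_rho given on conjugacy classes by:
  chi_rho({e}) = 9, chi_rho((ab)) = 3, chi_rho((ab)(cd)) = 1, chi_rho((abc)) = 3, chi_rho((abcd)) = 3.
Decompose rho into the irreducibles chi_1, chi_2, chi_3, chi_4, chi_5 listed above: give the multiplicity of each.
Multiplicities: chi_1: 3, chi_2: 0, chi_3: 0, chi_4: 1, chi_5: 1.

Explanation: Use <chi_rho, chi> = (1/|G|) sum_C |C| * chi_rho(C) * conj(chi(C)) with |G| = 24 for each irreducible chi in the table:
  <chi_rho, chi_1> = (1/24)[1*(9)*conj(1) + 6*(3)*conj(1) + 3*(1)*conj(1) + 8*(3)*conj(1) + 6*(3)*conj(1)]
      = (1/24)[(9) + (18) + (3) + (24) + (18)] = 72/24 = 3
  <chi_rho, chi_2> = (1/24)[1*(9)*conj(1) + 6*(3)*conj(-1) + 3*(1)*conj(1) + 8*(3)*conj(1) + 6*(3)*conj(-1)]
      = (1/24)[(9) + (-18) + (3) + (24) + (-18)] = 0/24 = 0
  <chi_rho, chi_3> = (1/24)[1*(9)*conj(2) + 6*(3)*conj(0) + 3*(1)*conj(2) + 8*(3)*conj(-1) + 6*(3)*conj(0)]
      = (1/24)[(18) + (0) + (6) + (-24) + (0)] = 0/24 = 0
  <chi_rho, chi_4> = (1/24)[1*(9)*conj(3) + 6*(3)*conj(1) + 3*(1)*conj(-1) + 8*(3)*conj(0) + 6*(3)*conj(-1)]
      = (1/24)[(27) + (18) + (-3) + (0) + (-18)] = 24/24 = 1
  <chi_rho, chi_5> = (1/24)[1*(9)*conj(3) + 6*(3)*conj(-1) + 3*(1)*conj(-1) + 8*(3)*conj(0) + 6*(3)*conj(1)]
      = (1/24)[(27) + (-18) + (-3) + (0) + (18)] = 24/24 = 1
Dimension check: dim(rho) = sum (mult * dim) = 3*1 + 0*1 + 0*2 + 1*3 + 1*3 = 9 = chi_rho(e) = 9.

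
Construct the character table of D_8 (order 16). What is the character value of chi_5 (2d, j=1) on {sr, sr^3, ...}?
Conjugacy classes: {e} of size 1, {r^4} of size 1, {r^1, r^7} of size 2, {r^2, r^6} of size 2, {r^3, r^5} of size 2, {s, sr^2, ...} of size 4, {sr, sr^3, ...} of size 4.
Character table:
  irrep \ class              {e} (size 1)  {r^4} (size 1)  {r^1, r^7} (size 2)  {r^2, r^6} (size 2)  {r^3, r^5} (size 2)  {s, sr^2, ...} (size 4)  {sr, sr^3, ...} (size 4)
  chi_1 (triv)               1             1               1                    1                    1                    1                        1                       
  chi_2 (sign: r->1, s->-1)  1             1               1                    1                    1                    -1                       -1                      
  chi_3 (r->-1, s->1)        1             1               -1                   1                    -1                   1                        -1                      
  chi_4 (r->-1, s->-1)       1             1               -1                   1                    -1                   -1                       1                       
  chi_5 (2d, j=1)            2             -2              sqrt(2)              0                    -sqrt(2)             0                        0                       
  chi_6 (2d, j=2)            2             2               0                    -2                   0                    0                        0                       
  chi_7 (2d, j=3)            2             -2              -sqrt(2)             0                    sqrt(2)              0                        0                       

Spot check: chi_5 (2d, j=1) on {sr, sr^3, ...} = 0.

Details: D_8 has order 2*8 = 16 with 7 conjugacy classes, hence 7 irreducibles. Sum of squared dims 1 + 1 + 1 + 1 + 4 + 4 + 4 = 16 = |G|. Linear characters come from the abelianisation; the 2-dimensional irreps have character r^k -> 2*cos(2*pi*j*k/8), reflections -> 0.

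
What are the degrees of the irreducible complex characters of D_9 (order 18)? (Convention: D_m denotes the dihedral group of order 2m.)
Dimensions: 1, 1, 2, 2, 2, 2

Explanation: There are 6 irreducibles (= number of conjugacy classes). Their dimensions d_i satisfy sum d_i^2 = |G| = 18: 1 + 1 + 4 + 4 + 4 + 4 = 18.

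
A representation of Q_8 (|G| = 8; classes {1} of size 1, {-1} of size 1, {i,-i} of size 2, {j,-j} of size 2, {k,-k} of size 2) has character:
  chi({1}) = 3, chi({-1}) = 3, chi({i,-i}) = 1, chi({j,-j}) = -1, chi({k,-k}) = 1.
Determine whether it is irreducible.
Not irreducible (reducible): <chi, chi> = 3 > 1.

Derivation: <chi, chi> = (1/|G|) sum_C |C| * |chi(C)|^2 = (1/8)[1*|3|^2 + 1*|3|^2 + 2*|1|^2 + 2*|-1|^2 + 2*|1|^2]
  = (1/8)[(9) + (9) + (2) + (2) + (2)] = 24/8 = 3.
A character is irreducible iff <chi, chi> = 1, so this representation is reducible.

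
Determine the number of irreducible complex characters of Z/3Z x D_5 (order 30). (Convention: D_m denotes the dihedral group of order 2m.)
12

Details: The number of irreducible complex representations of a finite group equals its number of conjugacy classes. For a direct product, #classes(G x H) = #classes(G) * #classes(H). Z/3Z has 3 classes (abelian), D_5 has 4 classes, so 3 * 4 = 12, so Z/3Z x D_5 (order 30) has exactly 12 irreducible complex representations.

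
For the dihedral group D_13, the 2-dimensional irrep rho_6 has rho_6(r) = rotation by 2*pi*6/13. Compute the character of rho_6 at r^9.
chi_{rho_6}(r^9) = 2*cos(2*pi*6*9/13) = 2*cos(108*pi/13)

Justification: rho_6(r^9) is rotation by angle 2*pi*6*9/13, whose trace is 2*cos(2*pi*6*9/13) = 2*cos(108*pi/13).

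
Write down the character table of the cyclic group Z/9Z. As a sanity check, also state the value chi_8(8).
Character table of Z/9Z (irreps indexed chi_0,...,chi_8 with chi_k(m) = zeta_9^(k*m), zeta_9 = exp(2*pi*i/9)):
  irrep \ class  {0} (size 1)  {1} (size 1)    {2} (size 1)    {3} (size 1)    {4} (size 1)    {5} (size 1)    {6} (size 1)    {7} (size 1)    {8} (size 1)  
  chi_0          1             1               1               1               1               1               1               1               1             
  chi_1          1             exp(2*I*pi/9)   exp(4*I*pi/9)   exp(2*I*pi/3)   exp(8*I*pi/9)   exp(-8*I*pi/9)  exp(-2*I*pi/3)  exp(-4*I*pi/9)  exp(-2*I*pi/9)
  chi_2          1             exp(4*I*pi/9)   exp(8*I*pi/9)   exp(-2*I*pi/3)  exp(-2*I*pi/9)  exp(2*I*pi/9)   exp(2*I*pi/3)   exp(-8*I*pi/9)  exp(-4*I*pi/9)
  chi_3          1             exp(2*I*pi/3)   exp(-2*I*pi/3)  1               exp(2*I*pi/3)   exp(-2*I*pi/3)  1               exp(2*I*pi/3)   exp(-2*I*pi/3)
  chi_4          1             exp(8*I*pi/9)   exp(-2*I*pi/9)  exp(2*I*pi/3)   exp(-4*I*pi/9)  exp(4*I*pi/9)   exp(-2*I*pi/3)  exp(2*I*pi/9)   exp(-8*I*pi/9)
  chi_5          1             exp(-8*I*pi/9)  exp(2*I*pi/9)   exp(-2*I*pi/3)  exp(4*I*pi/9)   exp(-4*I*pi/9)  exp(2*I*pi/3)   exp(-2*I*pi/9)  exp(8*I*pi/9) 
  chi_6          1             exp(-2*I*pi/3)  exp(2*I*pi/3)   1               exp(-2*I*pi/3)  exp(2*I*pi/3)   1               exp(-2*I*pi/3)  exp(2*I*pi/3) 
  chi_7          1             exp(-4*I*pi/9)  exp(-8*I*pi/9)  exp(2*I*pi/3)   exp(2*I*pi/9)   exp(-2*I*pi/9)  exp(-2*I*pi/3)  exp(8*I*pi/9)   exp(4*I*pi/9) 
  chi_8          1             exp(-2*I*pi/9)  exp(-4*I*pi/9)  exp(-2*I*pi/3)  exp(-8*I*pi/9)  exp(8*I*pi/9)   exp(2*I*pi/3)   exp(4*I*pi/9)   exp(2*I*pi/9) 

Spot check: chi_8(8) = zeta_9^(8*8) = zeta_9^64 = exp(2*I*pi/9).

Proof sketch: Z/9Z is abelian, so all 9 irreducible complex representations are 1-dimensional. They are given by chi_k(m) = zeta_9^(k*m) for k = 0,...,8. Row orthogonality: sum_m chi_k(m) conj(chi_l(m)) = 9 * [k = l].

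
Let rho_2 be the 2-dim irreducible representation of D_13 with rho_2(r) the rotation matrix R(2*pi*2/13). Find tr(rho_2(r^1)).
chi_{rho_2}(r^1) = 2*cos(2*pi*2*1/13) = 2*cos(4*pi/13)

Derivation: rho_2(r^1) is rotation by angle 2*pi*2*1/13, whose trace is 2*cos(2*pi*2*1/13) = 2*cos(4*pi/13).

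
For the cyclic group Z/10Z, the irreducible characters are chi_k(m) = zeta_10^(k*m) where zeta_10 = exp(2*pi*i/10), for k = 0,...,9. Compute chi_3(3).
chi_3(3) = zeta_10^9 = exp(-I*pi/5)

Explanation: chi_3(3) = zeta_10^(3*3) = zeta_10^9. Since zeta_10^10 = 1, this equals zeta_10^9 = exp(2*pi*i*9/10) = exp(-I*pi/5).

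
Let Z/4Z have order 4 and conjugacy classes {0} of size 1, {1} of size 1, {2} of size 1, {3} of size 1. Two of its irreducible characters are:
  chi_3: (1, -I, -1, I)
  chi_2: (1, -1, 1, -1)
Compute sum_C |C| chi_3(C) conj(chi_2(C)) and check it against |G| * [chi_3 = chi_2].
Sum = 0; so <chi_3, chi_2> = 0 (distinct irreducibles are orthogonal).

Proof sketch: Compute term by term over conjugacy classes (|C| * chi_3(C) * conj(chi_2(C))):
  1*(1)*conj(1) + 1*(-I)*conj(-1) + 1*(-1)*conj(1) + 1*(I)*conj(-1)
  = (1) + (I) + (-1) + (-I)
  = 0.
(Exp terms are combined using exp(i*s)*conj(exp(i*t)) = exp(i*(s-t)), and sums of them are collapsed using the identity that for every m > 1 the m distinct m-th roots of unity sum to 0, e.g. 1 + exp(2*I*pi/3) + exp(-2*I*pi/3) = 0.)
Dividing by |G| = 4 gives 0/4 = 0, matching the row-orthogonality relation <chi_3, chi_2> = [chi_3 = chi_2].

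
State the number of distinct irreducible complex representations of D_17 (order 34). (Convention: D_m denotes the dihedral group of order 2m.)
10

Explanation: The number of irreducible complex representations of a finite group equals its number of conjugacy classes. D_17 has 10 conjugacy classes ((n+3)/2 for n odd), so D_17 (order 34) has exactly 10 irreducible complex representations.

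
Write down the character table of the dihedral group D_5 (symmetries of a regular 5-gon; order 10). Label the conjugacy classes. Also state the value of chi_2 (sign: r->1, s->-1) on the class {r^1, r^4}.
Conjugacy classes: {e} of size 1, {r^1, r^4} of size 2, {r^2, r^3} of size 2, {s, sr, ..., sr^4} of size 5.
Character table:
  irrep \ class              {e} (size 1)  {r^1, r^4} (size 2)  {r^2, r^3} (size 2)  {s, sr, ..., sr^4} (size 5)
  chi_1 (triv)               1             1                    1                    1                          
  chi_2 (sign: r->1, s->-1)  1             1                    1                    -1                         
  chi_3 (2d, j=1)            2             -1/2 + sqrt(5)/2     -sqrt(5)/2 - 1/2     0                          
  chi_4 (2d, j=2)            2             -sqrt(5)/2 - 1/2     -1/2 + sqrt(5)/2     0                          

Spot check: chi_2 (sign: r->1, s->-1) on {r^1, r^4} = 1.

Justification: D_5 has order 2*5 = 10 with 4 conjugacy classes, hence 4 irreducibles. Sum of squared dims 1 + 1 + 4 + 4 = 10 = |G|. Linear characters come from the abelianisation; the 2-dimensional irreps have character r^k -> 2*cos(2*pi*j*k/5), reflections -> 0.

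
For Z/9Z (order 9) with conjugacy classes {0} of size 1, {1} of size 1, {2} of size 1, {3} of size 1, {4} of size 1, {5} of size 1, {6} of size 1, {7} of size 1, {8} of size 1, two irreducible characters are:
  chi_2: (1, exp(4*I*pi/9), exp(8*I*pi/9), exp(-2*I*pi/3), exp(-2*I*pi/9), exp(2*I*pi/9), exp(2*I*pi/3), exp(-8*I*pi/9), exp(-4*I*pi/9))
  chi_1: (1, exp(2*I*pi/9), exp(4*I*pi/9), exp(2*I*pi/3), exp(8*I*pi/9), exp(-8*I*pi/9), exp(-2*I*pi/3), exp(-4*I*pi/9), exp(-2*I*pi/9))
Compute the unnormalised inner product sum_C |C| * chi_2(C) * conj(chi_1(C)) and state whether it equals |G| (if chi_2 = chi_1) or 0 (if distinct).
Sum = 0; so <chi_2, chi_1> = 0 (distinct irreducibles are orthogonal).

Solution. Compute term by term over conjugacy classes (|C| * chi_2(C) * conj(chi_1(C))):
  1*(1)*conj(1) + 1*(exp(4*I*pi/9))*conj(exp(2*I*pi/9)) + 1*(exp(8*I*pi/9))*conj(exp(4*I*pi/9)) + 1*(exp(-2*I*pi/3))*conj(exp(2*I*pi/3)) + 1*(exp(-2*I*pi/9))*conj(exp(8*I*pi/9)) + 1*(exp(2*I*pi/9))*conj(exp(-8*I*pi/9)) + 1*(exp(2*I*pi/3))*conj(exp(-2*I*pi/3)) + 1*(exp(-8*I*pi/9))*conj(exp(-4*I*pi/9)) + 1*(exp(-4*I*pi/9))*conj(exp(-2*I*pi/9))
  = (1) + (exp(2*I*pi/9)) + (exp(4*I*pi/9)) + (exp(2*I*pi/3)) + (exp(8*I*pi/9)) + (exp(-8*I*pi/9)) + (exp(-2*I*pi/3)) + (exp(-4*I*pi/9)) + (exp(-2*I*pi/9))
  = 0.
(Exp terms are combined using exp(i*s)*conj(exp(i*t)) = exp(i*(s-t)), and sums of them are collapsed using the identity that for every m > 1 the m distinct m-th roots of unity sum to 0, e.g. 1 + exp(2*I*pi/3) + exp(-2*I*pi/3) = 0.)
Dividing by |G| = 9 gives 0/9 = 0, matching the row-orthogonality relation <chi_2, chi_1> = [chi_2 = chi_1].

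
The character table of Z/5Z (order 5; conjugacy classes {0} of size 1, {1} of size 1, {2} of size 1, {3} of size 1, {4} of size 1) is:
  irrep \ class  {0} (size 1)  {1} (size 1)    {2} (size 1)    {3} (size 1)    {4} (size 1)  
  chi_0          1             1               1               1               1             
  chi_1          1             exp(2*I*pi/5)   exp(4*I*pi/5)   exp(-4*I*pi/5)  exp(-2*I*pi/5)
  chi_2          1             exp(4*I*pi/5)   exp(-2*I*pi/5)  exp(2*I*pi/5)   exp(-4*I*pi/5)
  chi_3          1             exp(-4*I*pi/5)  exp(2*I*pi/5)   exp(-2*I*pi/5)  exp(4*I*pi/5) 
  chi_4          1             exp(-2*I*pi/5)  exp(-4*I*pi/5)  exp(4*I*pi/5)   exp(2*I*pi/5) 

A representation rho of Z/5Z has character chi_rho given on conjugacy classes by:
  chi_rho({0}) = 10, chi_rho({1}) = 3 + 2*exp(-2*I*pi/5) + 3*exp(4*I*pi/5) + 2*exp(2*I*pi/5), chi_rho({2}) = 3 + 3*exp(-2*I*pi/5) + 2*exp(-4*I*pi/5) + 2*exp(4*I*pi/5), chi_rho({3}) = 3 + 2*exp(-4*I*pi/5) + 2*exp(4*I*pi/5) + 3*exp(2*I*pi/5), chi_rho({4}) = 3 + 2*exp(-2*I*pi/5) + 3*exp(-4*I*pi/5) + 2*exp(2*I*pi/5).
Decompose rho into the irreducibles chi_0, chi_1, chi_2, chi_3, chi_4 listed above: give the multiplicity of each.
Multiplicities: chi_0: 3, chi_1: 2, chi_2: 3, chi_3: 0, chi_4: 2.

Argument: Use <chi_rho, chi> = (1/|G|) sum_C |C| * chi_rho(C) * conj(chi(C)) with |G| = 5 for each irreducible chi in the table:
  <chi_rho, chi_0> = (1/5)[1*(10)*conj(1) + 1*(3 + 2*exp(-2*I*pi/5) + 3*exp(4*I*pi/5) + 2*exp(2*I*pi/5))*conj(1) + 1*(3 + 3*exp(-2*I*pi/5) + 2*exp(-4*I*pi/5) + 2*exp(4*I*pi/5))*conj(1) + 1*(3 + 2*exp(-4*I*pi/5) + 2*exp(4*I*pi/5) + 3*exp(2*I*pi/5))*conj(1) + 1*(3 + 2*exp(-2*I*pi/5) + 3*exp(-4*I*pi/5) + 2*exp(2*I*pi/5))*conj(1)]
      = (1/5)[(10) + (3 + 2*exp(-2*I*pi/5) + 3*exp(4*I*pi/5) + 2*exp(2*I*pi/5)) + (3 + 3*exp(-2*I*pi/5) + 2*exp(-4*I*pi/5) + 2*exp(4*I*pi/5)) + (3 + 2*exp(-4*I*pi/5) + 2*exp(4*I*pi/5) + 3*exp(2*I*pi/5)) + (3 + 2*exp(-2*I*pi/5) + 3*exp(-4*I*pi/5) + 2*exp(2*I*pi/5))] = 15/5 = 3
  <chi_rho, chi_1> = (1/5)[1*(10)*conj(1) + 1*(3 + 2*exp(-2*I*pi/5) + 3*exp(4*I*pi/5) + 2*exp(2*I*pi/5))*conj(exp(2*I*pi/5)) + 1*(3 + 3*exp(-2*I*pi/5) + 2*exp(-4*I*pi/5) + 2*exp(4*I*pi/5))*conj(exp(4*I*pi/5)) + 1*(3 + 2*exp(-4*I*pi/5) + 2*exp(4*I*pi/5) + 3*exp(2*I*pi/5))*conj(exp(-4*I*pi/5)) + 1*(3 + 2*exp(-2*I*pi/5) + 3*exp(-4*I*pi/5) + 2*exp(2*I*pi/5))*conj(exp(-2*I*pi/5))]
      = (1/5)[(10) + (2 + 3*exp(-2*I*pi/5) + 2*exp(-4*I*pi/5) + 3*exp(2*I*pi/5)) + (2 + 3*exp(-4*I*pi/5) + 3*exp(4*I*pi/5) + 2*exp(2*I*pi/5)) + (2 + 2*exp(-2*I*pi/5) + 3*exp(-4*I*pi/5) + 3*exp(4*I*pi/5)) + (2 + 3*exp(-2*I*pi/5) + 2*exp(4*I*pi/5) + 3*exp(2*I*pi/5))] = 10/5 = 2
  <chi_rho, chi_2> = (1/5)[1*(10)*conj(1) + 1*(3 + 2*exp(-2*I*pi/5) + 3*exp(4*I*pi/5) + 2*exp(2*I*pi/5))*conj(exp(4*I*pi/5)) + 1*(3 + 3*exp(-2*I*pi/5) + 2*exp(-4*I*pi/5) + 2*exp(4*I*pi/5))*conj(exp(-2*I*pi/5)) + 1*(3 + 2*exp(-4*I*pi/5) + 2*exp(4*I*pi/5) + 3*exp(2*I*pi/5))*conj(exp(2*I*pi/5)) + 1*(3 + 2*exp(-2*I*pi/5) + 3*exp(-4*I*pi/5) + 2*exp(2*I*pi/5))*conj(exp(-4*I*pi/5))]
      = (1/5)[(10) + (3 + 2*exp(-2*I*pi/5) + 3*exp(-4*I*pi/5) + 2*exp(4*I*pi/5)) + (3 + 2*exp(-2*I*pi/5) + 2*exp(-4*I*pi/5) + 3*exp(2*I*pi/5)) + (3 + 3*exp(-2*I*pi/5) + 2*exp(4*I*pi/5) + 2*exp(2*I*pi/5)) + (3 + 2*exp(-4*I*pi/5) + 3*exp(4*I*pi/5) + 2*exp(2*I*pi/5))] = 15/5 = 3
  <chi_rho, chi_3> = (1/5)[1*(10)*conj(1) + 1*(3 + 2*exp(-2*I*pi/5) + 3*exp(4*I*pi/5) + 2*exp(2*I*pi/5))*conj(exp(-4*I*pi/5)) + 1*(3 + 3*exp(-2*I*pi/5) + 2*exp(-4*I*pi/5) + 2*exp(4*I*pi/5))*conj(exp(2*I*pi/5)) + 1*(3 + 2*exp(-4*I*pi/5) + 2*exp(4*I*pi/5) + 3*exp(2*I*pi/5))*conj(exp(-2*I*pi/5)) + 1*(3 + 2*exp(-2*I*pi/5) + 3*exp(-4*I*pi/5) + 2*exp(2*I*pi/5))*conj(exp(4*I*pi/5))]
      = (1/5)[(10) + (3*exp(-2*I*pi/5) + 2*exp(-4*I*pi/5) + 3*exp(4*I*pi/5) + 2*exp(2*I*pi/5)) + (3*exp(-2*I*pi/5) + 3*exp(-4*I*pi/5) + 2*exp(4*I*pi/5) + 2*exp(2*I*pi/5)) + (2*exp(-2*I*pi/5) + 2*exp(-4*I*pi/5) + 3*exp(4*I*pi/5) + 3*exp(2*I*pi/5)) + (2*exp(-2*I*pi/5) + 3*exp(-4*I*pi/5) + 2*exp(4*I*pi/5) + 3*exp(2*I*pi/5))] = 0/5 = 0
  <chi_rho, chi_4> = (1/5)[1*(10)*conj(1) + 1*(3 + 2*exp(-2*I*pi/5) + 3*exp(4*I*pi/5) + 2*exp(2*I*pi/5))*conj(exp(-2*I*pi/5)) + 1*(3 + 3*exp(-2*I*pi/5) + 2*exp(-4*I*pi/5) + 2*exp(4*I*pi/5))*conj(exp(-4*I*pi/5)) + 1*(3 + 2*exp(-4*I*pi/5) + 2*exp(4*I*pi/5) + 3*exp(2*I*pi/5))*conj(exp(4*I*pi/5)) + 1*(3 + 2*exp(-2*I*pi/5) + 3*exp(-4*I*pi/5) + 2*exp(2*I*pi/5))*conj(exp(2*I*pi/5))]
      = (1/5)[(10) + (2 + 3*exp(-4*I*pi/5) + 2*exp(4*I*pi/5) + 3*exp(2*I*pi/5)) + (2 + 2*exp(-2*I*pi/5) + 3*exp(4*I*pi/5) + 3*exp(2*I*pi/5)) + (2 + 3*exp(-2*I*pi/5) + 3*exp(-4*I*pi/5) + 2*exp(2*I*pi/5)) + (2 + 3*exp(-2*I*pi/5) + 2*exp(-4*I*pi/5) + 3*exp(4*I*pi/5))] = 10/5 = 2
(Exp terms are combined using exp(i*s)*conj(exp(i*t)) = exp(i*(s-t)), and sums of them are collapsed using the identity that for every m > 1 the m distinct m-th roots of unity sum to 0, e.g. 1 + exp(2*I*pi/3) + exp(-2*I*pi/3) = 0.)
Dimension check: dim(rho) = sum (mult * dim) = 3*1 + 2*1 + 3*1 + 0*1 + 2*1 = 10 = chi_rho(e) = 10.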